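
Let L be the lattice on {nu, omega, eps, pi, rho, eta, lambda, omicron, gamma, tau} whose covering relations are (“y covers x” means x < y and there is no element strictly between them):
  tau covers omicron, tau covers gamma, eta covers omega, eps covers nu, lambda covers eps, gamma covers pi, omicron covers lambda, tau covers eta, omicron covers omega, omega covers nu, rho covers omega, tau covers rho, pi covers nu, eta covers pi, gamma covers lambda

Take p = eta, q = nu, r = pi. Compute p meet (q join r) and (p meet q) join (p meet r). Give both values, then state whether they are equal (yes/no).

q join r = pi, so p meet (q join r) = eta meet pi = pi.
p meet q = nu and p meet r = pi, so (p meet q) join (p meet r) = nu join pi = pi.
Equal: yes.

pi; pi; yes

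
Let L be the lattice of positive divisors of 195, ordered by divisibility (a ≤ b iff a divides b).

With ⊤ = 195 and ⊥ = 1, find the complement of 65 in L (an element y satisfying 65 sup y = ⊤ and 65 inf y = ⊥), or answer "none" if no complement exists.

Need y with 65 ∨ y = 195 and 65 ∧ y = 1.
Checking each element gives: 3.

3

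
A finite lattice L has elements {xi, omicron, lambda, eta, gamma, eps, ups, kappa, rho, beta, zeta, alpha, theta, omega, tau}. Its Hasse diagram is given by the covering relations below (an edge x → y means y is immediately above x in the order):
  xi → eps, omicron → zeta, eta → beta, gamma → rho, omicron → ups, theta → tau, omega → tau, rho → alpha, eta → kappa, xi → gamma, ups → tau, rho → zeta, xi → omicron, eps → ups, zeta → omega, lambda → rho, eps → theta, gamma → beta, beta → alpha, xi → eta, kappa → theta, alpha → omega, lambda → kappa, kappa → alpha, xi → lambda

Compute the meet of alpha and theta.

Common lower bounds of {alpha, theta}: eta, kappa, lambda, xi.
The greatest among these is kappa.

kappa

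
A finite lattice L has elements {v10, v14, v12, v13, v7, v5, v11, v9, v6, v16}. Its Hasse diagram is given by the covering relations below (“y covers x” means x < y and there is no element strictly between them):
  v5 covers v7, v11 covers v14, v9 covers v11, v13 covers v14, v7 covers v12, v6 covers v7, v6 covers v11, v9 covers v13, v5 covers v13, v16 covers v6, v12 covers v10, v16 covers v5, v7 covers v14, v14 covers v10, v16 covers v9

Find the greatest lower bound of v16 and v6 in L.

v6

Common lower bounds of {v16, v6}: v10, v11, v12, v14, v6, v7.
The greatest among these is v6.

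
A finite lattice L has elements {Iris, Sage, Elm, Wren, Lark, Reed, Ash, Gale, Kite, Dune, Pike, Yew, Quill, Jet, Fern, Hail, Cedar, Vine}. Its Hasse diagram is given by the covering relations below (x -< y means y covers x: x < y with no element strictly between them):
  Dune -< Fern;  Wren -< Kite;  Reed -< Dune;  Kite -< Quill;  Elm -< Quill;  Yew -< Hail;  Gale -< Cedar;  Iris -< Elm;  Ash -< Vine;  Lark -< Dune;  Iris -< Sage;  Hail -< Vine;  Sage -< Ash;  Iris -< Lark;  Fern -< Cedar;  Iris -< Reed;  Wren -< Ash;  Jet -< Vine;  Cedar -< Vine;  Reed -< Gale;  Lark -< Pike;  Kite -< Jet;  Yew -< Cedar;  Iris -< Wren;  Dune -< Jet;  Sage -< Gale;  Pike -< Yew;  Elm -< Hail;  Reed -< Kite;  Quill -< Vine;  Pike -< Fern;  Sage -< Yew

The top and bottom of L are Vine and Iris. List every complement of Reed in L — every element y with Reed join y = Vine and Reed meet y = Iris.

Ash, Hail

Need y with Reed ∨ y = Vine and Reed ∧ y = Iris.
Checking each element gives: Ash, Hail.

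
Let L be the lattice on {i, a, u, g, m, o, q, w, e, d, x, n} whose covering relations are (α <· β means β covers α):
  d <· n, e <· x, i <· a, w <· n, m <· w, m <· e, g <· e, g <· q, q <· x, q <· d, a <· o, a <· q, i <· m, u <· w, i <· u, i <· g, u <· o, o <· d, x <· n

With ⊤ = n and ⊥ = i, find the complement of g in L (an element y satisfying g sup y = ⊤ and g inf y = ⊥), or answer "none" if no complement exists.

w

Need y with g ∨ y = n and g ∧ y = i.
Checking each element gives: w.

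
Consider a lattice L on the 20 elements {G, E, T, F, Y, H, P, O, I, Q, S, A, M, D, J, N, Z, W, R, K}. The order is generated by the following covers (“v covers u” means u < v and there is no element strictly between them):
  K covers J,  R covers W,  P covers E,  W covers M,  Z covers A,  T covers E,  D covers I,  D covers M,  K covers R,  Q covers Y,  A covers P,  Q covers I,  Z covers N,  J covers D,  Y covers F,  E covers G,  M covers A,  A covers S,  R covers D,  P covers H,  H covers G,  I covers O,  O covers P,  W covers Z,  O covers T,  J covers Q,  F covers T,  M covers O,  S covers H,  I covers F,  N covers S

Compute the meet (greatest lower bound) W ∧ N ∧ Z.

Common lower bounds of {W, N, Z}: G, H, N, S.
The greatest among these is N.

N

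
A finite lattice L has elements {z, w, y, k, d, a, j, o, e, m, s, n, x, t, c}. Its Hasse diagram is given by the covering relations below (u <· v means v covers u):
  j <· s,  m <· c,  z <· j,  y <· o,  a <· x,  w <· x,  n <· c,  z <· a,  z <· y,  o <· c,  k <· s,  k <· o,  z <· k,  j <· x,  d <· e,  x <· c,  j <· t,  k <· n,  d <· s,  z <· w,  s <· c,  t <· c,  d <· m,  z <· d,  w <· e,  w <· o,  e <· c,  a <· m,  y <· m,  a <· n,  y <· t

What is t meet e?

Common lower bounds of {t, e}: z.
The greatest among these is z.

z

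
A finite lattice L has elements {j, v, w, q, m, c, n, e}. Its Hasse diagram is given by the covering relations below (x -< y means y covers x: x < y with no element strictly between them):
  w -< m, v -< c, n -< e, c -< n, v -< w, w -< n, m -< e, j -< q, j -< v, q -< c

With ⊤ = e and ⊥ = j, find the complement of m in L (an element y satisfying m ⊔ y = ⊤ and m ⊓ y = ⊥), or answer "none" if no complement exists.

q

Need y with m ∨ y = e and m ∧ y = j.
Checking each element gives: q.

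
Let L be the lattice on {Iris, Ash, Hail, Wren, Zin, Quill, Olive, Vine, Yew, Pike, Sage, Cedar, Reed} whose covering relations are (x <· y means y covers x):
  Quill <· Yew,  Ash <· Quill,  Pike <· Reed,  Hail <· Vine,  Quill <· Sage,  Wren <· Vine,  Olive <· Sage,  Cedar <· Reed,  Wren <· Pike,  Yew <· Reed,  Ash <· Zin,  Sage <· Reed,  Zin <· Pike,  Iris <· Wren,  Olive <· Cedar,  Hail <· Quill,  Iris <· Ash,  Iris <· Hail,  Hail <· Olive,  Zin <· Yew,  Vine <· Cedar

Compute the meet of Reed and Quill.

Quill

Common lower bounds of {Reed, Quill}: Ash, Hail, Iris, Quill.
The greatest among these is Quill.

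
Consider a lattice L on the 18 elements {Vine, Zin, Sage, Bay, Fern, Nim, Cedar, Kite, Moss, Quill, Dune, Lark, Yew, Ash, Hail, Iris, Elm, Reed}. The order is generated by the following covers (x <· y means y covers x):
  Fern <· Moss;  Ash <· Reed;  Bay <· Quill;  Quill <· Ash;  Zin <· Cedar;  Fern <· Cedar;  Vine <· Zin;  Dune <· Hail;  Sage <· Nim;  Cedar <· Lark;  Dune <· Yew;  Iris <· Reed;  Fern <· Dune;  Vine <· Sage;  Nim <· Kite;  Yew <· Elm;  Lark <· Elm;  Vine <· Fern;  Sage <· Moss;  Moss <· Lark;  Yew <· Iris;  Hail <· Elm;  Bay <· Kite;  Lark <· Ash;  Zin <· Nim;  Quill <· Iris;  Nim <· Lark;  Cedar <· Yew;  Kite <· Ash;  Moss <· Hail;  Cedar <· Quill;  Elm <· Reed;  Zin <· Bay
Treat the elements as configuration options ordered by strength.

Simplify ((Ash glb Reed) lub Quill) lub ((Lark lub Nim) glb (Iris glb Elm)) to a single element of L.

Ash ∧ Reed = Ash
Ash ∨ Quill = Ash
Lark ∨ Nim = Lark
Iris ∧ Elm = Yew
Lark ∧ Yew = Cedar
Ash ∨ Cedar = Ash

Ash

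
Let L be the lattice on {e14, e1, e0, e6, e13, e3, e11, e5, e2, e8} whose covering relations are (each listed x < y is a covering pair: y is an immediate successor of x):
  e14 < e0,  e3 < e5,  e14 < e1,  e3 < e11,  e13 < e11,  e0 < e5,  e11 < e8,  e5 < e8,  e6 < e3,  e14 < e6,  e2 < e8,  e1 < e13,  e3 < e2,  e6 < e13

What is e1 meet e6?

e14

Common lower bounds of {e1, e6}: e14.
The greatest among these is e14.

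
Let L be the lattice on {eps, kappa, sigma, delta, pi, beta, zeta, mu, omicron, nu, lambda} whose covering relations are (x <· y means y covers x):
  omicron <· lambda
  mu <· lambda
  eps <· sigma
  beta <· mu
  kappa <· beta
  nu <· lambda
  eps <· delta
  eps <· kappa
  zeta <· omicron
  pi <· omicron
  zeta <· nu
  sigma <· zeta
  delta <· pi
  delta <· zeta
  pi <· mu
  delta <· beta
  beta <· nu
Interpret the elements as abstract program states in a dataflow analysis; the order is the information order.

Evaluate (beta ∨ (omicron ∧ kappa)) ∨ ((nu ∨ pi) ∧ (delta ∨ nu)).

omicron ∧ kappa = eps
beta ∨ eps = beta
nu ∨ pi = lambda
delta ∨ nu = nu
lambda ∧ nu = nu
beta ∨ nu = nu

nu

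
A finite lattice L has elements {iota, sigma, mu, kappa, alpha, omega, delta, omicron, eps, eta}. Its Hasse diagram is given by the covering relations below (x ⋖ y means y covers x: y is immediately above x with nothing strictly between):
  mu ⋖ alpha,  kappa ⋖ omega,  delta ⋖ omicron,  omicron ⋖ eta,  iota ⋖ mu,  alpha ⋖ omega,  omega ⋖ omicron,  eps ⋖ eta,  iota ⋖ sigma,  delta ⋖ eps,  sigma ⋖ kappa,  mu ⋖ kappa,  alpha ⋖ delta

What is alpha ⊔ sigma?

Common upper bounds of {alpha, sigma}: eta, omega, omicron.
The least among these is omega.

omega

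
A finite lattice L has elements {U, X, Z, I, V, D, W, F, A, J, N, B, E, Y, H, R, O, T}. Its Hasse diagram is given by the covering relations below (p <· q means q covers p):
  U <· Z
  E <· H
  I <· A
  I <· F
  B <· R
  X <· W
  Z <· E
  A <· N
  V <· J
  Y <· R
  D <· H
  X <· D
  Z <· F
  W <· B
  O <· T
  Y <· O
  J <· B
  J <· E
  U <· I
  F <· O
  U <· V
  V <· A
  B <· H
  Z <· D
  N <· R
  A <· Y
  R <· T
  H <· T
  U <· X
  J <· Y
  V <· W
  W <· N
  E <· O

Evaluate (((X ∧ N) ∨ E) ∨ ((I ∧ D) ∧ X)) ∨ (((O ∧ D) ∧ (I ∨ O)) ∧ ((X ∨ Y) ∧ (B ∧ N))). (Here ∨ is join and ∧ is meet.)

H

X ∧ N = X
X ∨ E = H
I ∧ D = U
U ∧ X = U
H ∨ U = H
O ∧ D = Z
I ∨ O = O
Z ∧ O = Z
X ∨ Y = R
B ∧ N = W
R ∧ W = W
Z ∧ W = U
H ∨ U = H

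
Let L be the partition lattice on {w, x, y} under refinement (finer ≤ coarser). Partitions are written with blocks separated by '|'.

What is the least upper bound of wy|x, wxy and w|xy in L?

The join of wy|x, wxy, w|xy merges any blocks that overlap across the partitions, giving wxy.

wxy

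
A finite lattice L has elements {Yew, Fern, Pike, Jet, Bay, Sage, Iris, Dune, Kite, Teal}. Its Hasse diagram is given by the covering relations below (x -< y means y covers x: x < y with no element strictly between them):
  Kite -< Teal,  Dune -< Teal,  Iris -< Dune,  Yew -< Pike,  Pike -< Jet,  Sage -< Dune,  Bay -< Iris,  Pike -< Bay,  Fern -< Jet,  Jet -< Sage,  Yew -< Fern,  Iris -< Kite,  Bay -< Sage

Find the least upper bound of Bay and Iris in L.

Common upper bounds of {Bay, Iris}: Dune, Iris, Kite, Teal.
The least among these is Iris.

Iris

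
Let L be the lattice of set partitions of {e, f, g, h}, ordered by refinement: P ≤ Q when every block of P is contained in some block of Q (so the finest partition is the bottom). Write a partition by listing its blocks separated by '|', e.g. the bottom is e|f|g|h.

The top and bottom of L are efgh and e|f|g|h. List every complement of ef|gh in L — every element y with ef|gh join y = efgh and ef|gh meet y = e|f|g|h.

Need y with ef|gh ∨ y = efgh and ef|gh ∧ y = e|f|g|h.
Checking each element gives: eg|fh, eg|f|h, eh|fg, eh|f|g, e|fg|h, e|fh|g.

eg|fh, eg|f|h, eh|fg, eh|f|g, e|fg|h, e|fh|g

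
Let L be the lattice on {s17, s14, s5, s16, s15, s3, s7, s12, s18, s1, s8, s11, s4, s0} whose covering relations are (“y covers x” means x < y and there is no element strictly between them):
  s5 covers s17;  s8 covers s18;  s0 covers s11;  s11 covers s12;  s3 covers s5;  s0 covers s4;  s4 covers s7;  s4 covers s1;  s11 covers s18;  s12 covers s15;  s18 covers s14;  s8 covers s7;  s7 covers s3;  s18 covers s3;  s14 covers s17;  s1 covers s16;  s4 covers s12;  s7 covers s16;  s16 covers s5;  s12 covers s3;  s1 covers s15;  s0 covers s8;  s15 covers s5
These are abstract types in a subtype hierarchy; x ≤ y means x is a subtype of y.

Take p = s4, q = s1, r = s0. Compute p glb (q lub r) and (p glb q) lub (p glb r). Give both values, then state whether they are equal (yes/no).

s4; s4; yes

q lub r = s0, so p glb (q lub r) = s4 glb s0 = s4.
p glb q = s1 and p glb r = s4, so (p glb q) lub (p glb r) = s1 lub s4 = s4.
Equal: yes.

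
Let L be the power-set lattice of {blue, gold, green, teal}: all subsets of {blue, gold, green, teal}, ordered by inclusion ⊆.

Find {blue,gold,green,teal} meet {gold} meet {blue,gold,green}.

{gold}

Common lower bounds of {{blue,gold,green,teal}, {gold}, {blue,gold,green}}: {gold}, {}.
The greatest among these is {gold}.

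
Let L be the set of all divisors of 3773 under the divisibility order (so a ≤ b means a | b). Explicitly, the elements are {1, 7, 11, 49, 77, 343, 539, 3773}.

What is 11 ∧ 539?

11

In the divisibility order, the meet is the greatest common divisor: gcd(11, 539) = 11.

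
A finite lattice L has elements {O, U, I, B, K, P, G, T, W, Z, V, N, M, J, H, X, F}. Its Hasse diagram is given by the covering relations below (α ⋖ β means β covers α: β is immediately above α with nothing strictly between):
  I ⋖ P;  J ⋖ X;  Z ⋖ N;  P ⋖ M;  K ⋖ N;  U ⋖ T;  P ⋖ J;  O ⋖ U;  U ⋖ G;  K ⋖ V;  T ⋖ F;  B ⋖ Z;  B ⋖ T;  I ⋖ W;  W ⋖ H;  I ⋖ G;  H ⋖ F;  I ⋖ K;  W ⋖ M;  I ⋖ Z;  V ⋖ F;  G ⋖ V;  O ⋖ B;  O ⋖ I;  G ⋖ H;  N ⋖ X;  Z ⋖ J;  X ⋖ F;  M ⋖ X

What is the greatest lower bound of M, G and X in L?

Common lower bounds of {M, G, X}: I, O.
The greatest among these is I.

I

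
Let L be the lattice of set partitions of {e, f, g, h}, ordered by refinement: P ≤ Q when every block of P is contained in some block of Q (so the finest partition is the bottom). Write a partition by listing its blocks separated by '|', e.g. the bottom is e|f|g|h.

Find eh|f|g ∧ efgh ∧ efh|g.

eh|f|g

The meet (common refinement) of eh|f|g, efgh, efh|g intersects blocks pairwise, giving eh|f|g.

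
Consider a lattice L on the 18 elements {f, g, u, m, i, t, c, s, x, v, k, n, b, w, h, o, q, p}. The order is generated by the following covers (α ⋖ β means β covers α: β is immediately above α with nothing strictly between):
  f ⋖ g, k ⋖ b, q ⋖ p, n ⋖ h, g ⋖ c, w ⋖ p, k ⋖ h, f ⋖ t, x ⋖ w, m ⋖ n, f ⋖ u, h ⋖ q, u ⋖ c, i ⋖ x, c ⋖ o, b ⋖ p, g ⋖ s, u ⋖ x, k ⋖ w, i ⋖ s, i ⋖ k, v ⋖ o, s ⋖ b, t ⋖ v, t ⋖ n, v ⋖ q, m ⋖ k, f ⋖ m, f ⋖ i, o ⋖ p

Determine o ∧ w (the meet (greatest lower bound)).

Common lower bounds of {o, w}: f, u.
The greatest among these is u.

u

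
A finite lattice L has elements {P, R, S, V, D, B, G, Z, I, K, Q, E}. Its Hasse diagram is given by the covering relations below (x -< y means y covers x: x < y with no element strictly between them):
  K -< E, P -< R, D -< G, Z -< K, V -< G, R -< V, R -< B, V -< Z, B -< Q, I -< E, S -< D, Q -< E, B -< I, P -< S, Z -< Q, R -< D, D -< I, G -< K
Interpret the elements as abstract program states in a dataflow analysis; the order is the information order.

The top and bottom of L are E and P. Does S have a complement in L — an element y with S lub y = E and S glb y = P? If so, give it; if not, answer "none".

Need y with S ∨ y = E and S ∧ y = P.
Checking each element gives: Q.

Q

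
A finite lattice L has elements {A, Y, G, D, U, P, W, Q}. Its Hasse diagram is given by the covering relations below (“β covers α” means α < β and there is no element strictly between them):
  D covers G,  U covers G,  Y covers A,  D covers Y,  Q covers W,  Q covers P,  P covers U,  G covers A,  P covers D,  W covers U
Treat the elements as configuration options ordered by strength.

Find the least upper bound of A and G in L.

G

Common upper bounds of {A, G}: D, G, P, Q, U, W.
The least among these is G.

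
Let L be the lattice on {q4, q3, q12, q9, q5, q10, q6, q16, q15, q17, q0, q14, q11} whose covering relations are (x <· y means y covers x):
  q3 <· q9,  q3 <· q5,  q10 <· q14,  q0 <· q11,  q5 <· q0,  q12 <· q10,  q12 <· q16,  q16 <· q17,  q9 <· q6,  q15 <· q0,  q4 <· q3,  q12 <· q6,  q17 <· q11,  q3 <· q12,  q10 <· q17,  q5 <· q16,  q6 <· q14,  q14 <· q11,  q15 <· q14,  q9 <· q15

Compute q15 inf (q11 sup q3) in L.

q11 ∨ q3 = q11
q15 ∧ q11 = q15

q15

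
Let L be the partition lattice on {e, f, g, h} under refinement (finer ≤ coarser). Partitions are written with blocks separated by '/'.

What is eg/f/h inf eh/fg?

e/f/g/h

The meet (common refinement) of eg/f/h and eh/fg intersects blocks pairwise, giving e/f/g/h.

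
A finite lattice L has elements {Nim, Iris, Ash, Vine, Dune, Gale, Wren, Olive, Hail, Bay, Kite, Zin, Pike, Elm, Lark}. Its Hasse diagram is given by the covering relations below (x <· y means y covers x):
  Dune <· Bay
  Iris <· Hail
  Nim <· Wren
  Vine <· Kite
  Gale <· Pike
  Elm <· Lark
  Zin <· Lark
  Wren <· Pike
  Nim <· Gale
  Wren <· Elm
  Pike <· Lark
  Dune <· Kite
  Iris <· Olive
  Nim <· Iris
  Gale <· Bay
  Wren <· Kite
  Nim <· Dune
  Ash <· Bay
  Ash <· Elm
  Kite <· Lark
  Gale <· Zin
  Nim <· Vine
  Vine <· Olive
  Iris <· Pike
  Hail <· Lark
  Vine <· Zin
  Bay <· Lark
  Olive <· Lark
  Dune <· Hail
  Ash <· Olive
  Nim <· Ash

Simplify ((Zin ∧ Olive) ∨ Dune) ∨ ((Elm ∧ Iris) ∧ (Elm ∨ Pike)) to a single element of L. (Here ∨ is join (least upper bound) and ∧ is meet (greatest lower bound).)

Zin ∧ Olive = Vine
Vine ∨ Dune = Kite
Elm ∧ Iris = Nim
Elm ∨ Pike = Lark
Nim ∧ Lark = Nim
Kite ∨ Nim = Kite

Kite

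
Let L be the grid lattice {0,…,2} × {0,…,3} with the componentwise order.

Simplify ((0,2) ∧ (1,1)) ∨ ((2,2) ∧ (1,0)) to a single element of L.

(1,1)

(0,2) ∧ (1,1) = (0,1)
(2,2) ∧ (1,0) = (1,0)
(0,1) ∨ (1,0) = (1,1)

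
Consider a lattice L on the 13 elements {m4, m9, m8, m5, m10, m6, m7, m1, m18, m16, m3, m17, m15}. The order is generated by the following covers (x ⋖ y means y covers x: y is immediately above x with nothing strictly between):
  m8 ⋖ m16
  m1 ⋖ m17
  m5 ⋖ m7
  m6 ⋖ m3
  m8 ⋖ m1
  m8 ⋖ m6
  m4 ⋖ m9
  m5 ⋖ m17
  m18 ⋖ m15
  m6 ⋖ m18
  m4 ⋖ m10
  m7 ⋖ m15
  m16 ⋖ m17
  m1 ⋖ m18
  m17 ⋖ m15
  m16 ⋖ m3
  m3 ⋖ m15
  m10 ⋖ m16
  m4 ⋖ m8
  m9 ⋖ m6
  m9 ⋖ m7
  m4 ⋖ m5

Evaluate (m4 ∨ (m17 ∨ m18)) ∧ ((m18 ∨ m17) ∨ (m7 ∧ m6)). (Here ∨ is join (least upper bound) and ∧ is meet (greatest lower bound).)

m17 ∨ m18 = m15
m4 ∨ m15 = m15
m18 ∨ m17 = m15
m7 ∧ m6 = m9
m15 ∨ m9 = m15
m15 ∧ m15 = m15

m15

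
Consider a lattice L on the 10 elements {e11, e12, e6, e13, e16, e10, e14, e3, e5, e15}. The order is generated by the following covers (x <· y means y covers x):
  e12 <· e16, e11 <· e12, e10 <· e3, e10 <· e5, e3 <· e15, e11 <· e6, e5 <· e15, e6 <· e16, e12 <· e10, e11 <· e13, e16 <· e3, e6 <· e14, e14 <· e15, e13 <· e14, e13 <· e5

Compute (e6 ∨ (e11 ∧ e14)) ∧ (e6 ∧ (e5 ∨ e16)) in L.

e6

e11 ∧ e14 = e11
e6 ∨ e11 = e6
e5 ∨ e16 = e15
e6 ∧ e15 = e6
e6 ∧ e6 = e6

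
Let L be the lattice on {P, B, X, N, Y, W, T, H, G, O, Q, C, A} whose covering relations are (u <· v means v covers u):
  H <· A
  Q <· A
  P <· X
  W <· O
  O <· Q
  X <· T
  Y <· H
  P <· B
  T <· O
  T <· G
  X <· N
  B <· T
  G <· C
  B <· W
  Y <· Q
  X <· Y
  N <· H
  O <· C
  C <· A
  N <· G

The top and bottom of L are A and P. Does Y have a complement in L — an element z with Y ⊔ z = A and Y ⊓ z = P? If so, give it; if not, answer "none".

none

For every candidate z, either Y ∨ z ≠ A or Y ∧ z ≠ P; no complement exists.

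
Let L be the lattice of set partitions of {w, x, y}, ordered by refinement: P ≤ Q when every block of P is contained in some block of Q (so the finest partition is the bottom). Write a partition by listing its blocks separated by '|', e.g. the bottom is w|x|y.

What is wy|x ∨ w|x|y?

The join of wy|x and w|x|y merges any blocks that overlap across the partitions, giving wy|x.

wy|x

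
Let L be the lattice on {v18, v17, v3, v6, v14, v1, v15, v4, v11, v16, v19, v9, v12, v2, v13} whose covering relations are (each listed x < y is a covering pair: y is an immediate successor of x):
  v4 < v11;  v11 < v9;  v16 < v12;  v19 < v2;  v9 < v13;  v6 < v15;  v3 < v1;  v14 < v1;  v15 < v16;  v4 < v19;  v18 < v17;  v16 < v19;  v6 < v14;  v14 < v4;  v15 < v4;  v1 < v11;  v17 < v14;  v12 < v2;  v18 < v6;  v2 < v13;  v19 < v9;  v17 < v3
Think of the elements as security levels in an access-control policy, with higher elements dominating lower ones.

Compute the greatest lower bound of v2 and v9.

v19

Common lower bounds of {v2, v9}: v14, v15, v16, v17, v18, v19, v4, v6.
The greatest among these is v19.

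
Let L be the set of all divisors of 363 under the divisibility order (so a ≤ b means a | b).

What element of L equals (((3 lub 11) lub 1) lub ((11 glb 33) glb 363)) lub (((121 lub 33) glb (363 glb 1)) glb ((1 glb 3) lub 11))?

3 ∨ 11 = 33
33 ∨ 1 = 33
11 ∧ 33 = 11
11 ∧ 363 = 11
33 ∨ 11 = 33
121 ∨ 33 = 363
363 ∧ 1 = 1
363 ∧ 1 = 1
1 ∧ 3 = 1
1 ∨ 11 = 11
1 ∧ 11 = 1
33 ∨ 1 = 33

33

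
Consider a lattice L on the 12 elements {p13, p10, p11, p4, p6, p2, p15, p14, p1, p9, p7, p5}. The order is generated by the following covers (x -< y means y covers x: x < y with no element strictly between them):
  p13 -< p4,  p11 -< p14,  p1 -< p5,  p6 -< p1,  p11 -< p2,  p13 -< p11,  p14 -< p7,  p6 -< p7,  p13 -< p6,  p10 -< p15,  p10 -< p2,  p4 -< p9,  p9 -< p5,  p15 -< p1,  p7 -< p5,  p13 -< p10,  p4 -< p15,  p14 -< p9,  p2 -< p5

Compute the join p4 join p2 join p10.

Common upper bounds of {p4, p2, p10}: p5.
The least among these is p5.

p5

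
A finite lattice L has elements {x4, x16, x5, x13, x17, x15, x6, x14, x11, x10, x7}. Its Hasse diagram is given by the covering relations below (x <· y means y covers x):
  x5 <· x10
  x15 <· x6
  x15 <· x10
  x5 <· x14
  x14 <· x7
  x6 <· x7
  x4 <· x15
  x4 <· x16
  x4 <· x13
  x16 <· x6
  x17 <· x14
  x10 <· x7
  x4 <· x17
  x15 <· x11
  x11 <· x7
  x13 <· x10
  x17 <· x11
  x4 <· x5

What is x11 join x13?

x7

Common upper bounds of {x11, x13}: x7.
The least among these is x7.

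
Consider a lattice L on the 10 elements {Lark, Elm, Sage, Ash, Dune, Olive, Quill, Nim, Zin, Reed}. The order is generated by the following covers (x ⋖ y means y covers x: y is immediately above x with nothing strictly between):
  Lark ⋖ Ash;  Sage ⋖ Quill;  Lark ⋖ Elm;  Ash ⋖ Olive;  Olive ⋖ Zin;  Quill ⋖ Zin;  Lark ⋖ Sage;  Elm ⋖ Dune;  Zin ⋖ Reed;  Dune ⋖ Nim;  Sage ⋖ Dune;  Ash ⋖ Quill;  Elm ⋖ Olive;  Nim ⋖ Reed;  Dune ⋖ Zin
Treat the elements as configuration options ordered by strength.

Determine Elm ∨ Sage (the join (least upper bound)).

Dune

Common upper bounds of {Elm, Sage}: Dune, Nim, Reed, Zin.
The least among these is Dune.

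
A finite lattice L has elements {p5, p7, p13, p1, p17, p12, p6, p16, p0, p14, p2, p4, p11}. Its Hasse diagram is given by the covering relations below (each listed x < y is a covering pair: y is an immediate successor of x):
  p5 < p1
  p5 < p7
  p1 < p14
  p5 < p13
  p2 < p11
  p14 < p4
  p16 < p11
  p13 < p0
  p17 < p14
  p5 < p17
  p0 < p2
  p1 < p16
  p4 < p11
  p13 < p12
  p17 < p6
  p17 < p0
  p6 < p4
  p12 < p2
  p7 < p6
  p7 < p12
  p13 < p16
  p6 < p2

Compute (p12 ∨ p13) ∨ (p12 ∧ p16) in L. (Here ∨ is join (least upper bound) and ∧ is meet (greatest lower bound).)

p12

p12 ∨ p13 = p12
p12 ∧ p16 = p13
p12 ∨ p13 = p12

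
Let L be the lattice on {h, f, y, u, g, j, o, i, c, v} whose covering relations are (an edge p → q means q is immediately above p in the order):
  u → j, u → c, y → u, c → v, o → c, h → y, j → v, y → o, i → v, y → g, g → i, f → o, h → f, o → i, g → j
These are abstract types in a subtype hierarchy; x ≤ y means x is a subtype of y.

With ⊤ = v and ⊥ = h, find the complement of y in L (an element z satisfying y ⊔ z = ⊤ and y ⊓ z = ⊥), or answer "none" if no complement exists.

For every candidate z, either y ∨ z ≠ v or y ∧ z ≠ h; no complement exists.

none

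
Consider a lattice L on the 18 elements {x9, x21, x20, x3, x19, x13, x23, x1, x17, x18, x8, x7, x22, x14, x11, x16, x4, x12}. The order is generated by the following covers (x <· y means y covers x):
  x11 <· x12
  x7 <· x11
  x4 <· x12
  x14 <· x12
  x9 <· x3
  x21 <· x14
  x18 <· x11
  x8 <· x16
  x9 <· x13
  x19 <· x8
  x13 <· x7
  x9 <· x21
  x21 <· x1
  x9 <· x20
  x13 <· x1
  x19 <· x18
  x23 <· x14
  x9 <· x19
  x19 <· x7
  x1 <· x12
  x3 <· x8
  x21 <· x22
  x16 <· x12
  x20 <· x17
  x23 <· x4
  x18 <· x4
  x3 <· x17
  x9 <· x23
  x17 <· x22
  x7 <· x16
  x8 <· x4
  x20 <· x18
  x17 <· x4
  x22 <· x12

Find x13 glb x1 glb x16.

Common lower bounds of {x13, x1, x16}: x13, x9.
The greatest among these is x13.

x13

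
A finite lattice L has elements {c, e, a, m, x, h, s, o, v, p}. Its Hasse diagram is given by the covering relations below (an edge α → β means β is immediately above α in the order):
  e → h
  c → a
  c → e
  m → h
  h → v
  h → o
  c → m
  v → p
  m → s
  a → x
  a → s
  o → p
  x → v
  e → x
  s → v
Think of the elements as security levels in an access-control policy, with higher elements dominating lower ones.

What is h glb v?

h

Common lower bounds of {h, v}: c, e, h, m.
The greatest among these is h.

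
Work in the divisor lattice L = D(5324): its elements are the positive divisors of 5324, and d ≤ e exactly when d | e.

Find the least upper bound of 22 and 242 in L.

242

In the divisibility order, the join is the least common multiple: lcm(22, 242) = 242.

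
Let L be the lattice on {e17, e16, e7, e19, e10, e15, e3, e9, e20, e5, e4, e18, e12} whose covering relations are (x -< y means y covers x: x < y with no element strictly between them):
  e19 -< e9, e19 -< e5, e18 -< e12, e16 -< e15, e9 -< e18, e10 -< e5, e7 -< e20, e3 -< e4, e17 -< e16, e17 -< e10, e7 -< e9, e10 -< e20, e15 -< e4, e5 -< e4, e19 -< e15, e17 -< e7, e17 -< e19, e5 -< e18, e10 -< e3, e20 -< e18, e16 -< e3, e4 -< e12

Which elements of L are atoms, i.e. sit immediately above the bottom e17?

e10, e16, e19, e7

The atoms are exactly the elements that cover e17: e10, e16, e19, e7.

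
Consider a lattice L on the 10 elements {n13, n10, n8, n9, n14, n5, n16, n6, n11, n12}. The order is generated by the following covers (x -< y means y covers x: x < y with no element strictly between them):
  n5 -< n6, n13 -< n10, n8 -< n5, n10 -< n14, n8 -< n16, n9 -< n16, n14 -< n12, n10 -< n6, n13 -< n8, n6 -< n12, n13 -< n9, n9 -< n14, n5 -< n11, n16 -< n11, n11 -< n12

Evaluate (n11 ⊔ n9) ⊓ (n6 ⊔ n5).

n11 ∨ n9 = n11
n6 ∨ n5 = n6
n11 ∧ n6 = n5

n5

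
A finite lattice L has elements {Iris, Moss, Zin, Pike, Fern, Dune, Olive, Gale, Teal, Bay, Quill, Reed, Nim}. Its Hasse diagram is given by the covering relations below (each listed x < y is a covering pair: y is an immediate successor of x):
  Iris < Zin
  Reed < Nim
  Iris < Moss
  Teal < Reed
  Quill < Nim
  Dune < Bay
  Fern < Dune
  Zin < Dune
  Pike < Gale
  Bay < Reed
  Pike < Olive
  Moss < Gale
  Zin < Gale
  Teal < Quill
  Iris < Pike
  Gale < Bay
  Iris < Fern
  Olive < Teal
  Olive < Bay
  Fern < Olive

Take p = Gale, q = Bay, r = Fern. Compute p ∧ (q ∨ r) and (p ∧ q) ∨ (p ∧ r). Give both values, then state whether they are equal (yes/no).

Gale; Gale; yes

q ∨ r = Bay, so p ∧ (q ∨ r) = Gale ∧ Bay = Gale.
p ∧ q = Gale and p ∧ r = Iris, so (p ∧ q) ∨ (p ∧ r) = Gale ∨ Iris = Gale.
Equal: yes.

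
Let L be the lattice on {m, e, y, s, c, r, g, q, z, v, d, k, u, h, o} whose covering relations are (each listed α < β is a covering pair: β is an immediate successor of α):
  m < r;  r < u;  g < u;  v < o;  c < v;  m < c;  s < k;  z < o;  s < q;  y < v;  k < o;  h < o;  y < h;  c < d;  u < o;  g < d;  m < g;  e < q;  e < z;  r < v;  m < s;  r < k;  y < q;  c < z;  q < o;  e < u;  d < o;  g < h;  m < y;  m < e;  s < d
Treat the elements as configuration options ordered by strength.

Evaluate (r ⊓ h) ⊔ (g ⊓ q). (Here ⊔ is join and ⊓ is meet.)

r ∧ h = m
g ∧ q = m
m ∨ m = m

m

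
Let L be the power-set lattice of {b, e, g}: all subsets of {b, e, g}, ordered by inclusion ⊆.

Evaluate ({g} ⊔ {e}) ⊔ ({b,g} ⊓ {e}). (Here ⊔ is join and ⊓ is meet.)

{e,g}

{g} ∨ {e} = {e,g}
{b,g} ∧ {e} = {}
{e,g} ∨ {} = {e,g}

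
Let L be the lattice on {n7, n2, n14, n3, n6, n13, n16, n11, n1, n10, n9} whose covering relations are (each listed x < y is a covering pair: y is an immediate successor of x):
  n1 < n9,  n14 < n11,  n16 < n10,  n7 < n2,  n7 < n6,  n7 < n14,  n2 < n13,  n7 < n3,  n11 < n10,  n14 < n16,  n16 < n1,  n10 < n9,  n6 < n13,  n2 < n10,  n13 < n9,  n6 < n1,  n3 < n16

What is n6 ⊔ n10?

Common upper bounds of {n6, n10}: n9.
The least among these is n9.

n9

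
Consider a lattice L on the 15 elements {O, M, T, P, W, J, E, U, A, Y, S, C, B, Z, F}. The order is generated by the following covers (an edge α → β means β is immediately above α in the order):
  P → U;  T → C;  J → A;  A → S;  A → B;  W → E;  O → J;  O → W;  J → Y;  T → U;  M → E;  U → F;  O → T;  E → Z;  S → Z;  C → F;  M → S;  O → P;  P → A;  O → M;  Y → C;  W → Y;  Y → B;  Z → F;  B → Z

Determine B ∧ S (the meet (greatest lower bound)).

Common lower bounds of {B, S}: A, J, O, P.
The greatest among these is A.

A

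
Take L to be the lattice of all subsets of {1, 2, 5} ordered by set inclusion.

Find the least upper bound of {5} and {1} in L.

{1,5}

Under ⊆, join is union: {5} ∪ {1} = {1,5}.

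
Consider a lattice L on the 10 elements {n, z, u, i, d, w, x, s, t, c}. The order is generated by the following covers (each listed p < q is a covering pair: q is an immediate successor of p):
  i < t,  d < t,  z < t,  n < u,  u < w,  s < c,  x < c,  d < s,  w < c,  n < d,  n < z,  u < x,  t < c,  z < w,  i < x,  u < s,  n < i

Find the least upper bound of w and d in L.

Common upper bounds of {w, d}: c.
The least among these is c.

c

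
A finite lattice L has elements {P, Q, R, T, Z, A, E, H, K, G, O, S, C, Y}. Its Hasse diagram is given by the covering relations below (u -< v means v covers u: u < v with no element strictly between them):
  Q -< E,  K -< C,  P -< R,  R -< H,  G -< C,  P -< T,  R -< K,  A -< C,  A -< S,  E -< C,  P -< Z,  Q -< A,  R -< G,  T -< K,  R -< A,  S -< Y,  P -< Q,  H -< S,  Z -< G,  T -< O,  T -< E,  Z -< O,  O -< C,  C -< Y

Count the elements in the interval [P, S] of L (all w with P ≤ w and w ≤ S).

The interval [P, S] = {A, H, P, Q, R, S}, which has 6 elements.

6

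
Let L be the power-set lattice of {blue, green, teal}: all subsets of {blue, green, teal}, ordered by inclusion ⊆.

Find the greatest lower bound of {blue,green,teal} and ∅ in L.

∅

Under ⊆, meet is intersection: {blue,green,teal} ∩ ∅ = ∅.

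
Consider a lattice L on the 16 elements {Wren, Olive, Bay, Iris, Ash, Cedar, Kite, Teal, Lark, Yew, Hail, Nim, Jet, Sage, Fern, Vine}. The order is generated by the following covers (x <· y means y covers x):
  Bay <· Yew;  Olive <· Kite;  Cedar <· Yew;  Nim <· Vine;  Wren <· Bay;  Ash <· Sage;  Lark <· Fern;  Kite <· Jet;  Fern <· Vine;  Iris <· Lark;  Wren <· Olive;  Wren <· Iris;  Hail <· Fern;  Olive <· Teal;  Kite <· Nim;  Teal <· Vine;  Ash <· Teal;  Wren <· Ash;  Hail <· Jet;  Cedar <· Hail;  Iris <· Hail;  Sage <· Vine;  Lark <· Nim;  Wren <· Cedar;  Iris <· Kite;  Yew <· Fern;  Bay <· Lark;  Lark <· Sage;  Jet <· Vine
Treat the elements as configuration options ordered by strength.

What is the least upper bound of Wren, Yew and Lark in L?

Fern

Common upper bounds of {Wren, Yew, Lark}: Fern, Vine.
The least among these is Fern.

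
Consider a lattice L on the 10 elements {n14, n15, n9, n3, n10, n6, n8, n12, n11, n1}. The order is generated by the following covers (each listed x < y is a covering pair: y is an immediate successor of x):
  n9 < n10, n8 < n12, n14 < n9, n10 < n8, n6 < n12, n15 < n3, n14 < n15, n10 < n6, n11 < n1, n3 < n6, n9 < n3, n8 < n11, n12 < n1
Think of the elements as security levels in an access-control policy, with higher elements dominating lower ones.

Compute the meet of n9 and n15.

Common lower bounds of {n9, n15}: n14.
The greatest among these is n14.

n14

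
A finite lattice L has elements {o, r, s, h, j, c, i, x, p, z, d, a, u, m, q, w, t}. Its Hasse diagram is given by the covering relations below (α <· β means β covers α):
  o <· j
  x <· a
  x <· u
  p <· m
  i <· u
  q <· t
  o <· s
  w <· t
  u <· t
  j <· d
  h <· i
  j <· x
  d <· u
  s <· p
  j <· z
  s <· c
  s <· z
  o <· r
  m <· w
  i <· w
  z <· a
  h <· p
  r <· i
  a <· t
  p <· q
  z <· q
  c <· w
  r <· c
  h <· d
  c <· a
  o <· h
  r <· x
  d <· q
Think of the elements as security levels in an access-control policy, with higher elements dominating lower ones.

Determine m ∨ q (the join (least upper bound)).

t

Common upper bounds of {m, q}: t.
The least among these is t.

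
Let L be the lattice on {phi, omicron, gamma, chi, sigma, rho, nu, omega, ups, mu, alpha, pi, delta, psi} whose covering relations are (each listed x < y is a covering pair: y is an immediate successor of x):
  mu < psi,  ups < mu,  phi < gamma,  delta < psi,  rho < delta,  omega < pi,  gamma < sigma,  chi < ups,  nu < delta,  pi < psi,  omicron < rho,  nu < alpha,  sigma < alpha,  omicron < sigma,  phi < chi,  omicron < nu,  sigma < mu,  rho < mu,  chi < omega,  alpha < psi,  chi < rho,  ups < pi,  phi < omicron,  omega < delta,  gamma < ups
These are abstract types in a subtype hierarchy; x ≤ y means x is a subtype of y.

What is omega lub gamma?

Common upper bounds of {omega, gamma}: pi, psi.
The least among these is pi.

pi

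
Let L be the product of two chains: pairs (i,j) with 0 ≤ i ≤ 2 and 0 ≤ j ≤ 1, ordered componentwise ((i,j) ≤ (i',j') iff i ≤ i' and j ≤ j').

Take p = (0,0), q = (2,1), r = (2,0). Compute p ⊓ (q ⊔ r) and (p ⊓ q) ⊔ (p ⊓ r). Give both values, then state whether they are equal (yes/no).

(0,0); (0,0); yes

q ⊔ r = (2,1), so p ⊓ (q ⊔ r) = (0,0) ⊓ (2,1) = (0,0).
p ⊓ q = (0,0) and p ⊓ r = (0,0), so (p ⊓ q) ⊔ (p ⊓ r) = (0,0) ⊔ (0,0) = (0,0).
Equal: yes.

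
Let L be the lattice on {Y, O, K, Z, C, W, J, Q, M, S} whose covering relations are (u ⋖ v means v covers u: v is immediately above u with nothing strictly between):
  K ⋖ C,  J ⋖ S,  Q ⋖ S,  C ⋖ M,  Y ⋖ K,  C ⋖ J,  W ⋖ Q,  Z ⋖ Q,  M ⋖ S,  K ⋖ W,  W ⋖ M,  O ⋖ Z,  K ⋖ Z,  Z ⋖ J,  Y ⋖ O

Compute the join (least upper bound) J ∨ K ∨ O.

Common upper bounds of {J, K, O}: J, S.
The least among these is J.

J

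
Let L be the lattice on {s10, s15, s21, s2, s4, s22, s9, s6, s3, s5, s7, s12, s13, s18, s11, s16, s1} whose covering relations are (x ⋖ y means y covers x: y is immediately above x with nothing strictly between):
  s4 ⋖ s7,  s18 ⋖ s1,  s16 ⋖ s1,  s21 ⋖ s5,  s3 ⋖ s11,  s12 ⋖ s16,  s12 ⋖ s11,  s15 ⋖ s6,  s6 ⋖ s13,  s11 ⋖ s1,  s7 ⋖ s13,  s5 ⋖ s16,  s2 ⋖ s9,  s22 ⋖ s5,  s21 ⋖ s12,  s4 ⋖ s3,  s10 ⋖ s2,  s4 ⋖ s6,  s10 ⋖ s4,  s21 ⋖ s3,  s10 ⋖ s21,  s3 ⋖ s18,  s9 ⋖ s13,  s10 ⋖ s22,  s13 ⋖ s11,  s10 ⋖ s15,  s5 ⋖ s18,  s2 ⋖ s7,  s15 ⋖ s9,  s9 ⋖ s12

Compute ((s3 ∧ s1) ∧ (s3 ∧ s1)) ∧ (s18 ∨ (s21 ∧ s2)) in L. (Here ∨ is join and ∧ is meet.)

s3

s3 ∧ s1 = s3
s3 ∧ s1 = s3
s3 ∧ s3 = s3
s21 ∧ s2 = s10
s18 ∨ s10 = s18
s3 ∧ s18 = s3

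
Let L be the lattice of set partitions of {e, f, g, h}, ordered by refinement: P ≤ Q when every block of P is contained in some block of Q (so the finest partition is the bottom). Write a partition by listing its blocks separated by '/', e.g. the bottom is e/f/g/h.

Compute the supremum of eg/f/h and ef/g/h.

efg/h

The join of eg/f/h and ef/g/h merges any blocks that overlap across the partitions, giving efg/h.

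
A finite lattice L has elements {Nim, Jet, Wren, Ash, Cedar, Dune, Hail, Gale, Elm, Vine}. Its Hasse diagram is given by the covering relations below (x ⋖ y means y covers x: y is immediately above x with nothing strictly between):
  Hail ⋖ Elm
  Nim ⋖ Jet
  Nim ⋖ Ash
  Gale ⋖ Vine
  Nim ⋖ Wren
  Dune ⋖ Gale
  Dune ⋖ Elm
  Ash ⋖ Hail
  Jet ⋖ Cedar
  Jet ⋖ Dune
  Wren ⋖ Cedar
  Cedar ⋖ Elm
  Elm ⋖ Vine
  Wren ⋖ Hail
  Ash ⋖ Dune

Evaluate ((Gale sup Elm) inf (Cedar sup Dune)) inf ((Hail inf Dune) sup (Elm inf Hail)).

Gale ∨ Elm = Vine
Cedar ∨ Dune = Elm
Vine ∧ Elm = Elm
Hail ∧ Dune = Ash
Elm ∧ Hail = Hail
Ash ∨ Hail = Hail
Elm ∧ Hail = Hail

Hail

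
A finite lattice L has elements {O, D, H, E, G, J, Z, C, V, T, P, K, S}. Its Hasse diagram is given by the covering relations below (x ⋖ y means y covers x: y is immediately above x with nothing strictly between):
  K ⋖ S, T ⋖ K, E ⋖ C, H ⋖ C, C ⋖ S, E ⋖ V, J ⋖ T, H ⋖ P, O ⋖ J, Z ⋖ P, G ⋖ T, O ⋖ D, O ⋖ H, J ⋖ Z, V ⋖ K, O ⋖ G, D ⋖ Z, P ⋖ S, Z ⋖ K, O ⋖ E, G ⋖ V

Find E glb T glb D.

Common lower bounds of {E, T, D}: O.
The greatest among these is O.

O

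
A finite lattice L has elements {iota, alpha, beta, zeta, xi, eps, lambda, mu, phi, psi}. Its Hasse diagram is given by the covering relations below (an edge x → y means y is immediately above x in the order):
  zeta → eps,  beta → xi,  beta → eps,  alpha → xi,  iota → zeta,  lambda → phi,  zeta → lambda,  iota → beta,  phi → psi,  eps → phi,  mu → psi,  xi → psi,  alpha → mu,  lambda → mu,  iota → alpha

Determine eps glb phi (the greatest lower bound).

Common lower bounds of {eps, phi}: beta, eps, iota, zeta.
The greatest among these is eps.

eps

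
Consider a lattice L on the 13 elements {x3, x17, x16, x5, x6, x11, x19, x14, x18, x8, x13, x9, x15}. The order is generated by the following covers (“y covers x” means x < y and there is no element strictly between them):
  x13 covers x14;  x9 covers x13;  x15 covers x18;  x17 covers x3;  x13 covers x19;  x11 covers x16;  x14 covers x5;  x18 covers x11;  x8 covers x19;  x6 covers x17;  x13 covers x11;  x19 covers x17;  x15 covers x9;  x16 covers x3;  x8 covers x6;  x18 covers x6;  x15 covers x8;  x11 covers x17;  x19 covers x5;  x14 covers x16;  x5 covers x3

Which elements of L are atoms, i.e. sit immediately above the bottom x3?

The atoms are exactly the elements that cover x3: x16, x17, x5.

x16, x17, x5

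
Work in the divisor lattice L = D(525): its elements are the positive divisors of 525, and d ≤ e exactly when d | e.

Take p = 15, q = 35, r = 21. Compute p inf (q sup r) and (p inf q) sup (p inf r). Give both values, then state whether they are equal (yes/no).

q sup r = 105, so p inf (q sup r) = 15 inf 105 = 15.
p inf q = 5 and p inf r = 3, so (p inf q) sup (p inf r) = 5 sup 3 = 15.
Equal: yes.

15; 15; yes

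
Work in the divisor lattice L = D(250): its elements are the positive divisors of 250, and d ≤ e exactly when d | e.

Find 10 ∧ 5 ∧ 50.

5

In the divisibility order, the meet is the greatest common divisor: gcd(10, 5, 50) = 5.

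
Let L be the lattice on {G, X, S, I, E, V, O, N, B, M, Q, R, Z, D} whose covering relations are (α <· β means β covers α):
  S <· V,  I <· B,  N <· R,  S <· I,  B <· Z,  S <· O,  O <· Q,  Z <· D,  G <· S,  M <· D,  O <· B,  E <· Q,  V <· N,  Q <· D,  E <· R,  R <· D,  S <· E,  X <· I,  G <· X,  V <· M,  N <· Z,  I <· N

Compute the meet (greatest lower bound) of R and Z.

Common lower bounds of {R, Z}: G, I, N, S, V, X.
The greatest among these is N.

N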